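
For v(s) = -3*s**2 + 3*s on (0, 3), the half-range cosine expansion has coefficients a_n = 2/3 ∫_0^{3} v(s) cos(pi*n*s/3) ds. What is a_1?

a_1 = 2/3 ∫_0^{3} (-3*s**2 + 3*s) cos(pi*s/3) ds.
Integrating by parts twice (tabular method), an antiderivative of (-3*s**2 + 3*s) cos(pi*s/3) is -9*s**2*sin(pi*s/3)/pi + 9*s*sin(pi*s/3)/pi - 54*s*cos(pi*s/3)/pi**2 + 162*sin(pi*s/3)/pi**3 + 27*cos(pi*s/3)/pi**2; evaluating from 0 to 3: ∫_{0}^{3} (-3*s**2 + 3*s) cos(pi*s/3) ds = (135/pi**2) - (27/pi**2) = 108/pi**2.
Hence a_1 = (2/3)·(108/pi**2) = 72/pi**2.

72/pi**2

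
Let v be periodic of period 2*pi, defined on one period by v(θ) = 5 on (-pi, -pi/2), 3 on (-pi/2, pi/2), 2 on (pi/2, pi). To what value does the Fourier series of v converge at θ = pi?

7/2

At θ = pi the one-sided limits are v(pi^-) = 2 and v(pi^+) = 5.
By Dirichlet's theorem the series converges to their average, [(2) + (5)]/2 = 7/2.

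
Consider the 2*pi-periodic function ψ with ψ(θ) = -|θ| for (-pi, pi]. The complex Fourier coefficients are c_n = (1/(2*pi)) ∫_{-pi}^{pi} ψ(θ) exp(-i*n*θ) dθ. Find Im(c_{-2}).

Since ψ is real-valued, Im(c_{-2}) = -(1/(2*pi)) ∫_{-pi}^{pi} ψ(θ) sin(-2*θ) dθ = b_{2}/2.
(ψ is even, so the integrand is odd over a symmetric interval and the integral vanishes.)

0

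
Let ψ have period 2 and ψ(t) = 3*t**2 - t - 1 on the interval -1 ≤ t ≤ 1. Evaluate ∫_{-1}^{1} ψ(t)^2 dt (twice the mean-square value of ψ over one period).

∫_{-1}^{1} ψ(t)^2 dt = 34/15.

34/15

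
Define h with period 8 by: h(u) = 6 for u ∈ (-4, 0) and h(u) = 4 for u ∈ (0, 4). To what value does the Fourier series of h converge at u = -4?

5

u = -4 differs from u = 4 by -1 full period(s), and the series is 8-periodic.
At u = 4 the one-sided limits are h(4^-) = 4 and h(4^+) = 6.
By Dirichlet's theorem the series converges to their average, [(4) + (6)]/2 = 5.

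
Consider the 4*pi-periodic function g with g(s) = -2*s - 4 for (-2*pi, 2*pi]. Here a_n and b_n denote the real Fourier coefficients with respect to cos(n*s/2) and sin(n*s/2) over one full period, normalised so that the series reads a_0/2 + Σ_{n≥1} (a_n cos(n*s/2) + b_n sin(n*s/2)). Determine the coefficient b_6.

b_6 = (1/(2*pi)) ∫_{-2*pi}^{2*pi} g(s) sin(3*s) ds.
Integrating by parts (boundary term plus one more integral), an antiderivative of (-2*s - 4) sin(3*s) is 2*s*cos(3*s)/3 - 2*sin(3*s)/9 + 4*cos(3*s)/3; evaluating from -2*pi to 2*pi: ∫_{-2*pi}^{2*pi} (-2*s - 4) sin(3*s) ds = (4/3 + 4*pi/3) - (4/3 - 4*pi/3) = 8*pi/3.
Hence b_6 = (1/(2*pi))·(8*pi/3) = 4/3.

4/3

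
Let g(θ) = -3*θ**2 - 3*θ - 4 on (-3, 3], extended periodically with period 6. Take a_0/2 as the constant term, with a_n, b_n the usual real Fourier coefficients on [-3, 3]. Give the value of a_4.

-27/(4*pi**2)

a_4 = 1/3 ∫_{-3}^{3} g(θ) cos(4*pi*θ/3) dθ.
Integrating by parts twice (tabular method), an antiderivative of (-3*θ**2 - 3*θ - 4) cos(4*pi*θ/3) is -9*θ**2*sin(4*pi*θ/3)/(4*pi) - 9*θ*sin(4*pi*θ/3)/(4*pi) - 27*θ*cos(4*pi*θ/3)/(8*pi**2) - 3*sin(4*pi*θ/3)/pi + 81*sin(4*pi*θ/3)/(32*pi**3) - 27*cos(4*pi*θ/3)/(16*pi**2); evaluating from -3 to 3: ∫_{-3}^{3} (-3*θ**2 - 3*θ - 4) cos(4*pi*θ/3) dθ = (-189/(16*pi**2)) - (135/(16*pi**2)) = -81/(4*pi**2).
Hence a_4 = (1/3)·(-81/(4*pi**2)) = -27/(4*pi**2).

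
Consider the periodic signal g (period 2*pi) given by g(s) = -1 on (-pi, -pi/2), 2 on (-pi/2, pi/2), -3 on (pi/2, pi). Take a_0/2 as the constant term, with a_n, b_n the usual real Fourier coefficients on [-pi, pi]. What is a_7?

a_7 = 1/pi ∫_{-pi}^{pi} g(s) cos(7*s) ds.
Split the integral at the breakpoints.
Directly, an antiderivative of (-1) cos(7*s) is -sin(7*s)/7; evaluating from -pi to -pi/2: ∫_{-pi}^{-pi/2} (-1) cos(7*s) ds = (-1/7) - (0) = -1/7.
Directly, an antiderivative of (2) cos(7*s) is 2*sin(7*s)/7; evaluating from -pi/2 to pi/2: ∫_{-pi/2}^{pi/2} (2) cos(7*s) ds = (-2/7) - (2/7) = -4/7.
Directly, an antiderivative of (-3) cos(7*s) is -3*sin(7*s)/7; evaluating from pi/2 to pi: ∫_{pi/2}^{pi} (-3) cos(7*s) ds = (0) - (3/7) = -3/7.
Summing the pieces and multiplying by (1/pi) gives a_7 = -8/(7*pi).

-8/(7*pi)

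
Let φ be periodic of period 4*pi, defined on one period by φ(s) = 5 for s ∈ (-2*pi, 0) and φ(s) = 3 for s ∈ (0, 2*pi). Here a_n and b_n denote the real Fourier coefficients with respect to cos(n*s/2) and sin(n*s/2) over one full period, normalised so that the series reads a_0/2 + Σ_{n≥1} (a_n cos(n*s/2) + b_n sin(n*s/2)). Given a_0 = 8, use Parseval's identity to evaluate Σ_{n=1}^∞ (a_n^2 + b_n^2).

2

Parseval: a_0^2/2 + Σ_{n≥1} (a_n^2+b_n^2) = (1/(2*pi)) ∫_{-2*pi}^{2*pi} φ(s)^2 ds = 34.
Subtract a_0^2/2 = 32: Σ (a_n^2+b_n^2) = 2.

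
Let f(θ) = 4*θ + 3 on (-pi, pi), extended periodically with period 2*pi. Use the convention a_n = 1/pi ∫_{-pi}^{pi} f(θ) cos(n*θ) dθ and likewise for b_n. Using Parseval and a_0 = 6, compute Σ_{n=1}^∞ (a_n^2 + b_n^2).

32*pi**2/3

Parseval: a_0^2/2 + Σ_{n≥1} (a_n^2+b_n^2) = 1/pi ∫_{-pi}^{pi} f(θ)^2 dθ = 18 + 32*pi**2/3.
Subtract a_0^2/2 = 18: Σ (a_n^2+b_n^2) = 32*pi**2/3.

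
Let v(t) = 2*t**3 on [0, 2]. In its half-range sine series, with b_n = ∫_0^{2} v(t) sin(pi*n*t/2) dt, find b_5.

32*(-6 + 25*pi**2)/(125*pi**3)

b_5 = ∫_0^{2} (2*t**3) sin(5*pi*t/2) dt.
Integrating by parts three times (tabular method), an antiderivative of (2*t**3) sin(5*pi*t/2) is -4*t**3*cos(5*pi*t/2)/(5*pi) + 24*t**2*sin(5*pi*t/2)/(25*pi**2) + 96*t*cos(5*pi*t/2)/(125*pi**3) - 192*sin(5*pi*t/2)/(625*pi**4); evaluating from 0 to 2: ∫_{0}^{2} (2*t**3) sin(5*pi*t/2) dt = (32*(-6 + 25*pi**2)/(125*pi**3)) - (0) = 32*(-6 + 25*pi**2)/(125*pi**3).
Hence b_5 = 32*(-6 + 25*pi**2)/(125*pi**3).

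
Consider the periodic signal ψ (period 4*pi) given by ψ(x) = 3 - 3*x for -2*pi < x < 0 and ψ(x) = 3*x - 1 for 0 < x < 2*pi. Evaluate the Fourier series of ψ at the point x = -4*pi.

x = -4*pi differs from x = 0 by -1 full period(s), and the series is 4*pi-periodic.
At x = 0 the one-sided limits are ψ(0^-) = 3 and ψ(0^+) = -1.
By Dirichlet's theorem the series converges to their average, [(3) + (-1)]/2 = 1.

1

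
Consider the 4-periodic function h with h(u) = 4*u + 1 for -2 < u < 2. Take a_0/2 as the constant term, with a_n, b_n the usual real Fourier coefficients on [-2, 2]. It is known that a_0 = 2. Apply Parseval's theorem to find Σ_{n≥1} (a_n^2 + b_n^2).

Parseval: a_0^2/2 + Σ_{n≥1} (a_n^2+b_n^2) = 1/2 ∫_{-2}^{2} h(u)^2 du = 134/3.
Subtract a_0^2/2 = 2: Σ (a_n^2+b_n^2) = 128/3.

128/3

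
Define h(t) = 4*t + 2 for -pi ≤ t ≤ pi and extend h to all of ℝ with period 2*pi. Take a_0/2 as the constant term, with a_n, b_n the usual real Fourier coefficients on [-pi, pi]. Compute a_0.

4

a_0 = 1/pi ∫_{-pi}^{pi} h(t) dt = 1/pi · (4*pi) = 4.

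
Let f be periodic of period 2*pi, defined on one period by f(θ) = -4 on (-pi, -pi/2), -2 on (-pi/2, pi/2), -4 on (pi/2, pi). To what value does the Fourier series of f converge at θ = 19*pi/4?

θ = 19*pi/4 differs from θ = 3*pi/4 by 2 full period(s), and the series is 2*pi-periodic.
f is continuous at θ = 3*pi/4 with value -4, so the series converges to -4 there.

-4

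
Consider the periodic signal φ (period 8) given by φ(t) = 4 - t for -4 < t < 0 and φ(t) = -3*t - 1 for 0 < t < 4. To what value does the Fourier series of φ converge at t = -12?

t = -12 differs from t = -4 by -1 full period(s), and the series is 8-periodic.
At t = -4 the one-sided limits are φ(-4^-) = -13 and φ(-4^+) = 8.
By Dirichlet's theorem the series converges to their average, [(-13) + (8)]/2 = -5/2.

-5/2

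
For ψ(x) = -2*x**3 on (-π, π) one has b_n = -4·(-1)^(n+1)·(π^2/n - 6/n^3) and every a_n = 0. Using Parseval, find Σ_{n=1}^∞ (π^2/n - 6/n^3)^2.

pi**6/14

Parseval: Σ b_n^2 = (1/π) ∫_{-π}^{π} ψ(x)^2 dx = 8*pi**6/7.
b_n^2 = 16·(π^2/n - 6/n^3)^2, so the sum equals (8*pi**6/7)/16 = pi**6/14.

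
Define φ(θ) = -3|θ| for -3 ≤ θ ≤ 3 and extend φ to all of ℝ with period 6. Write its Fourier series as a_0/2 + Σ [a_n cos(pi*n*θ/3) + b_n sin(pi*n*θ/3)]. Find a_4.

0

a_4 = 1/3 ∫_{-3}^{3} φ(θ) cos(4*pi*θ/3) dθ.
φ is even and cos(4*pi*θ/3) is even, so the integrand is even and a_4 = 2/3 ∫_0^{3} φ(θ) cos(4*pi*θ/3) dθ.
Integrating by parts (boundary term plus one more integral), an antiderivative of (-3*θ) cos(4*pi*θ/3) is -9*θ*sin(4*pi*θ/3)/(4*pi) - 27*cos(4*pi*θ/3)/(16*pi**2); evaluating from 0 to 3: ∫_{0}^{3} (-3*θ) cos(4*pi*θ/3) dθ = (-27/(16*pi**2)) - (-27/(16*pi**2)) = 0.
Hence a_4 = (2/3)·(0) = 0.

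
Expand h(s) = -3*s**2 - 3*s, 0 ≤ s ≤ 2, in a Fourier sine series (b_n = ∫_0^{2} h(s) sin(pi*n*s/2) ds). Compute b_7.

12*(8 - 147*pi**2)/(343*pi**3)

b_7 = ∫_0^{2} (-3*s**2 - 3*s) sin(7*pi*s/2) ds.
Integrating by parts twice (tabular method), an antiderivative of (-3*s**2 - 3*s) sin(7*pi*s/2) is 6*s**2*cos(7*pi*s/2)/(7*pi) - 24*s*sin(7*pi*s/2)/(49*pi**2) + 6*s*cos(7*pi*s/2)/(7*pi) - 12*sin(7*pi*s/2)/(49*pi**2) - 48*cos(7*pi*s/2)/(343*pi**3); evaluating from 0 to 2: ∫_{0}^{2} (-3*s**2 - 3*s) sin(7*pi*s/2) ds = (12*(4 - 147*pi**2)/(343*pi**3)) - (-48/(343*pi**3)) = 12*(8 - 147*pi**2)/(343*pi**3).
Hence b_7 = 12*(8 - 147*pi**2)/(343*pi**3).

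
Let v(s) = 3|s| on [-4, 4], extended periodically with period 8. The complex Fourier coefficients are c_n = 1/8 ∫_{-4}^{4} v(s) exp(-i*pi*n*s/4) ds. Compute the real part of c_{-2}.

0

Since v is real-valued, Re(c_{-2}) = 1/8 ∫_{-4}^{4} v(s) cos(-pi*s/2) ds = a_{2}/2.
v is even and cos(-pi*s/2) is even, so the integrand is even: ∫_{-4}^{4} v(s) cos(-pi*s/2) ds = 2∫_0^{4} v(s) cos(-pi*s/2) ds.
Integrating by parts (boundary term plus one more integral), an antiderivative of (3*s) cos(-pi*s/2) is 6*s*sin(pi*s/2)/pi + 12*cos(pi*s/2)/pi**2; evaluating from 0 to 4: ∫_{0}^{4} (3*s) cos(-pi*s/2) ds = (12/pi**2) - (12/pi**2) = 0.
So ∫_{-4}^{4} v(s) cos(-pi*s/2) ds = 0.
Hence Re(c_{-2}) = (1/8)·(0) = 0.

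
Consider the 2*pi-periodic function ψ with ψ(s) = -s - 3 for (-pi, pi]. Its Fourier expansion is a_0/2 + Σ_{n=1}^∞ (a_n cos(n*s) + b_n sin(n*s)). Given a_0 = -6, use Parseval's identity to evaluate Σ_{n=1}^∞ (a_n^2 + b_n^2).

Parseval: a_0^2/2 + Σ_{n≥1} (a_n^2+b_n^2) = 1/pi ∫_{-pi}^{pi} ψ(s)^2 ds = 2*pi**2/3 + 18.
Subtract a_0^2/2 = 18: Σ (a_n^2+b_n^2) = 2*pi**2/3.

2*pi**2/3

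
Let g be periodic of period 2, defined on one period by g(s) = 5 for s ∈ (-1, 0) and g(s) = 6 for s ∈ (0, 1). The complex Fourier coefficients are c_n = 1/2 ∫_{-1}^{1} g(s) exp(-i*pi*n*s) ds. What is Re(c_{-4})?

0

Since g is real-valued, Re(c_{-4}) = 1/2 ∫_{-1}^{1} g(s) cos(-4*pi*s) ds = a_{4}/2.
Split the integral at the breakpoints.
Directly, an antiderivative of (5) cos(-4*pi*s) is 5*sin(4*pi*s)/(4*pi); evaluating from -1 to 0: ∫_{-1}^{0} (5) cos(-4*pi*s) ds = (0) - (0) = 0.
Directly, an antiderivative of (6) cos(-4*pi*s) is 3*sin(4*pi*s)/(2*pi); evaluating from 0 to 1: ∫_{0}^{1} (6) cos(-4*pi*s) ds = (0) - (0) = 0.
So ∫_{-1}^{1} g(s) cos(-4*pi*s) ds = 0.
Hence Re(c_{-4}) = (1/2)·(0) = 0.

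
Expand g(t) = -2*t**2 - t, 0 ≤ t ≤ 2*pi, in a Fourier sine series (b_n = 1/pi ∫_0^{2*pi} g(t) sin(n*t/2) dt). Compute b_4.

b_4 = 1/pi ∫_0^{2*pi} (-2*t**2 - t) sin(2*t) dt.
Integrating by parts twice (tabular method), an antiderivative of (-2*t**2 - t) sin(2*t) is t**2*cos(2*t) - t*sin(2*t) + t*cos(2*t)/2 - sin(2*t)/4 - cos(2*t)/2; evaluating from 0 to 2*pi: ∫_{0}^{2*pi} (-2*t**2 - t) sin(2*t) dt = (-1/2 + pi + 4*pi**2) - (-1/2) = pi*(1 + 4*pi).
Hence b_4 = (1/pi)·(pi*(1 + 4*pi)) = 1 + 4*pi.

1 + 4*pi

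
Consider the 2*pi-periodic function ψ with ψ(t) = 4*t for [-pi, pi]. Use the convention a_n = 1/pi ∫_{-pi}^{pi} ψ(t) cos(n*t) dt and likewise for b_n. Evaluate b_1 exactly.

8

b_1 = 1/pi ∫_{-pi}^{pi} ψ(t) sin(t) dt.
ψ is odd and sin(t) is odd, so the integrand is even and b_1 = 2/pi ∫_0^{pi} ψ(t) sin(t) dt.
Integrating by parts (boundary term plus one more integral), an antiderivative of (4*t) sin(t) is -4*t*cos(t) + 4*sin(t); evaluating from 0 to pi: ∫_{0}^{pi} (4*t) sin(t) dt = (4*pi) - (0) = 4*pi.
Hence b_1 = (2/pi)·(4*pi) = 8.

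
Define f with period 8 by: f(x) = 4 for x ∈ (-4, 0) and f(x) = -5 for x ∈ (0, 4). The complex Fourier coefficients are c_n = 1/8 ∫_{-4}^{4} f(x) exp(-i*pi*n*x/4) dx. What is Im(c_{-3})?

-3/pi

Since f is real-valued, Im(c_{-3}) = -1/8 ∫_{-4}^{4} f(x) sin(-3*pi*x/4) dx = b_{3}/2.
Split the integral at the breakpoints.
Directly, an antiderivative of (4) sin(-3*pi*x/4) is 16*cos(3*pi*x/4)/(3*pi); evaluating from -4 to 0: ∫_{-4}^{0} (4) sin(-3*pi*x/4) dx = (16/(3*pi)) - (-16/(3*pi)) = 32/(3*pi).
Directly, an antiderivative of (-5) sin(-3*pi*x/4) is -20*cos(3*pi*x/4)/(3*pi); evaluating from 0 to 4: ∫_{0}^{4} (-5) sin(-3*pi*x/4) dx = (20/(3*pi)) - (-20/(3*pi)) = 40/(3*pi).
So ∫_{-4}^{4} f(x) sin(-3*pi*x/4) dx = 24/pi.
Hence Im(c_{-3}) = (-1/8)·(24/pi) = -3/pi.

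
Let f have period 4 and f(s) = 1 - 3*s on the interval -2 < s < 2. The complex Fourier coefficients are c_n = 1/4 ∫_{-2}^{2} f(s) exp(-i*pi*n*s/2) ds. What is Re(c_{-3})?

Since f is real-valued, Re(c_{-3}) = 1/4 ∫_{-2}^{2} f(s) cos(-3*pi*s/2) ds = a_{3}/2.
Integrating by parts (boundary term plus one more integral), an antiderivative of (1 - 3*s) cos(-3*pi*s/2) is -2*s*sin(3*pi*s/2)/pi + 2*sin(3*pi*s/2)/(3*pi) - 4*cos(3*pi*s/2)/(3*pi**2); evaluating from -2 to 2: ∫_{-2}^{2} (1 - 3*s) cos(-3*pi*s/2) ds = (4/(3*pi**2)) - (4/(3*pi**2)) = 0.
Hence Re(c_{-3}) = (1/4)·(0) = 0.

0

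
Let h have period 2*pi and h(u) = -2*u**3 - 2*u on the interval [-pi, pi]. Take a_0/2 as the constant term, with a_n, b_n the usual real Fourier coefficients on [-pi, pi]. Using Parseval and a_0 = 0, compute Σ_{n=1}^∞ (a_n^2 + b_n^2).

8*pi**2*(35 + 42*pi**2 + 15*pi**4)/105

Parseval: a_0^2/2 + Σ_{n≥1} (a_n^2+b_n^2) = 1/pi ∫_{-pi}^{pi} h(u)^2 du = 8*pi**2*(35 + 42*pi**2 + 15*pi**4)/105.
Subtract a_0^2/2 = 0: Σ (a_n^2+b_n^2) = 8*pi**2*(35 + 42*pi**2 + 15*pi**4)/105.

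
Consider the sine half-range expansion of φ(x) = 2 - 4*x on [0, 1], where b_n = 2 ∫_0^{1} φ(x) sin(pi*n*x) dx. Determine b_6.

b_6 = 2 ∫_0^{1} (2 - 4*x) sin(6*pi*x) dx.
Integrating by parts (boundary term plus one more integral), an antiderivative of (2 - 4*x) sin(6*pi*x) is 2*x*cos(6*pi*x)/(3*pi) - sin(6*pi*x)/(9*pi**2) - cos(6*pi*x)/(3*pi); evaluating from 0 to 1: ∫_{0}^{1} (2 - 4*x) sin(6*pi*x) dx = (1/(3*pi)) - (-1/(3*pi)) = 2/(3*pi).
Hence b_6 = 2·(2/(3*pi)) = 4/(3*pi).

4/(3*pi)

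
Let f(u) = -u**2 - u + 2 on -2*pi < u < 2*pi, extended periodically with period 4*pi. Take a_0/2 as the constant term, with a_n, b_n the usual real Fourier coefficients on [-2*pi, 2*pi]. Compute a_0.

4 - 8*pi**2/3

a_0 = (1/(2*pi)) ∫_{-2*pi}^{2*pi} f(u) du = (1/(2*pi)) · (-16*pi**3/3 + 8*pi) = 4 - 8*pi**2/3.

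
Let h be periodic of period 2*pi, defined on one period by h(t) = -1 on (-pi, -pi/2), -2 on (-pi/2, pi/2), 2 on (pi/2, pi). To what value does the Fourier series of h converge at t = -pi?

1/2

t = -pi differs from t = pi by -1 full period(s), and the series is 2*pi-periodic.
At t = pi the one-sided limits are h(pi^-) = 2 and h(pi^+) = -1.
By Dirichlet's theorem the series converges to their average, [(2) + (-1)]/2 = 1/2.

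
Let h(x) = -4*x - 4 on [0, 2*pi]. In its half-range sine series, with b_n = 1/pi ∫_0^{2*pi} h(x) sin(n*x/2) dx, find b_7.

16*(-pi - 1)/(7*pi)

b_7 = 1/pi ∫_0^{2*pi} (-4*x - 4) sin(7*x/2) dx.
Integrating by parts (boundary term plus one more integral), an antiderivative of (-4*x - 4) sin(7*x/2) is 8*x*cos(7*x/2)/7 - 16*sin(7*x/2)/49 + 8*cos(7*x/2)/7; evaluating from 0 to 2*pi: ∫_{0}^{2*pi} (-4*x - 4) sin(7*x/2) dx = (-16*pi/7 - 8/7) - (8/7) = -16*pi/7 - 16/7.
Hence b_7 = (1/pi)·(-16*pi/7 - 16/7) = 16*(-pi - 1)/(7*pi).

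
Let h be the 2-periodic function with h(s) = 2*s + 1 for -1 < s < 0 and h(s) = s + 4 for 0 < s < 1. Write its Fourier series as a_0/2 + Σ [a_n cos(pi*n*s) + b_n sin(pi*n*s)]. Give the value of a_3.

2/(9*pi**2)

a_3 = ∫_{-1}^{1} h(s) cos(3*pi*s) ds.
Split the integral at the breakpoints.
Integrating by parts (boundary term plus one more integral), an antiderivative of (2*s + 1) cos(3*pi*s) is 2*s*sin(3*pi*s)/(3*pi) + sin(3*pi*s)/(3*pi) + 2*cos(3*pi*s)/(9*pi**2); evaluating from -1 to 0: ∫_{-1}^{0} (2*s + 1) cos(3*pi*s) ds = (2/(9*pi**2)) - (-2/(9*pi**2)) = 4/(9*pi**2).
Integrating by parts (boundary term plus one more integral), an antiderivative of (s + 4) cos(3*pi*s) is s*sin(3*pi*s)/(3*pi) + 4*sin(3*pi*s)/(3*pi) + cos(3*pi*s)/(9*pi**2); evaluating from 0 to 1: ∫_{0}^{1} (s + 4) cos(3*pi*s) ds = (-1/(9*pi**2)) - (1/(9*pi**2)) = -2/(9*pi**2).
Summing the pieces gives a_3 = 2/(9*pi**2).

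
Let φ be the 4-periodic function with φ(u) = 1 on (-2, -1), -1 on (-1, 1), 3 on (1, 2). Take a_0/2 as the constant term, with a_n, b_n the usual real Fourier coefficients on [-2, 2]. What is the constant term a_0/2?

1/2

a_0 = 1/2 ∫_{-2}^{2} φ(u) du = 1/2 · (2) = 1.
So the constant term a_0/2 = 1/2.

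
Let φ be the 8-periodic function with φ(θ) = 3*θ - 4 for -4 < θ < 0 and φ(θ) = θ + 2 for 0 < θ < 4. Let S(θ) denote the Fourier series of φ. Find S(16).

-1

θ = 16 differs from θ = 0 by 2 full period(s), and the series is 8-periodic.
At θ = 0 the one-sided limits are φ(0^-) = -4 and φ(0^+) = 2.
By Dirichlet's theorem the series converges to their average, [(-4) + (2)]/2 = -1.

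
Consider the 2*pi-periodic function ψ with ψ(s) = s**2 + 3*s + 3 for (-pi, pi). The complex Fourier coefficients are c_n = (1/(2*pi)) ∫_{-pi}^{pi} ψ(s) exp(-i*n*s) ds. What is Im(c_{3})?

-1

Since ψ is real-valued, Im(c_{3}) = -(1/(2*pi)) ∫_{-pi}^{pi} ψ(s) sin(3*s) ds = -b_{3}/2.
Integrating by parts twice (tabular method), an antiderivative of (s**2 + 3*s + 3) sin(3*s) is -s**2*cos(3*s)/3 + 2*s*sin(3*s)/9 - s*cos(3*s) + sin(3*s)/3 - 25*cos(3*s)/27; evaluating from -pi to pi: ∫_{-pi}^{pi} (s**2 + 3*s + 3) sin(3*s) ds = (25/27 + pi + pi**2/3) - (-pi + 25/27 + pi**2/3) = 2*pi.
Hence Im(c_{3}) = (-1/(2*pi))·(2*pi) = -1.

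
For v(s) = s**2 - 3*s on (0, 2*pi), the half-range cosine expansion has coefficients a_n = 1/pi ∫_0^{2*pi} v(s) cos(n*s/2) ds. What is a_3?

8*(3 - 2*pi)/(9*pi)

a_3 = 1/pi ∫_0^{2*pi} (s**2 - 3*s) cos(3*s/2) ds.
Integrating by parts twice (tabular method), an antiderivative of (s**2 - 3*s) cos(3*s/2) is 2*s**2*sin(3*s/2)/3 - 2*s*sin(3*s/2) + 8*s*cos(3*s/2)/9 - 16*sin(3*s/2)/27 - 4*cos(3*s/2)/3; evaluating from 0 to 2*pi: ∫_{0}^{2*pi} (s**2 - 3*s) cos(3*s/2) ds = (4/3 - 16*pi/9) - (-4/3) = 8/3 - 16*pi/9.
Hence a_3 = (1/pi)·(8/3 - 16*pi/9) = 8*(3 - 2*pi)/(9*pi).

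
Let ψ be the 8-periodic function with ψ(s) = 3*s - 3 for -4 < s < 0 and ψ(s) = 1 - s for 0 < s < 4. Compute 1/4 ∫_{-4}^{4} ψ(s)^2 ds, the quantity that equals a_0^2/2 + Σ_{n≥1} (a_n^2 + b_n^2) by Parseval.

1/4 ∫_{-4}^{4} ψ(s)^2 ds = 1/4 · (1144/3) = 286/3.

286/3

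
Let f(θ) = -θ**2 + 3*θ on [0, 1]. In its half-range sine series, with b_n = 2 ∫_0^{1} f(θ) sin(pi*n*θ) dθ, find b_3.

b_3 = 2 ∫_0^{1} (-θ**2 + 3*θ) sin(3*pi*θ) dθ.
Integrating by parts twice (tabular method), an antiderivative of (-θ**2 + 3*θ) sin(3*pi*θ) is θ**2*cos(3*pi*θ)/(3*pi) - 2*θ*sin(3*pi*θ)/(9*pi**2) - θ*cos(3*pi*θ)/pi + sin(3*pi*θ)/(3*pi**2) - 2*cos(3*pi*θ)/(27*pi**3); evaluating from 0 to 1: ∫_{0}^{1} (-θ**2 + 3*θ) sin(3*pi*θ) dθ = (2*(1 + 9*pi**2)/(27*pi**3)) - (-2/(27*pi**3)) = 2*(2 + 9*pi**2)/(27*pi**3).
Hence b_3 = 2·(2*(2 + 9*pi**2)/(27*pi**3)) = 4*(2 + 9*pi**2)/(27*pi**3).

4*(2 + 9*pi**2)/(27*pi**3)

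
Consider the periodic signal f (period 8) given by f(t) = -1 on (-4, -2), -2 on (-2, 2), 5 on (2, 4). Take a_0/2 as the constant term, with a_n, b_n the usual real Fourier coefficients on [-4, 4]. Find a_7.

a_7 = 1/4 ∫_{-4}^{4} f(t) cos(7*pi*t/4) dt.
Split the integral at the breakpoints.
Directly, an antiderivative of (-1) cos(7*pi*t/4) is -4*sin(7*pi*t/4)/(7*pi); evaluating from -4 to -2: ∫_{-4}^{-2} (-1) cos(7*pi*t/4) dt = (-4/(7*pi)) - (0) = -4/(7*pi).
Directly, an antiderivative of (-2) cos(7*pi*t/4) is -8*sin(7*pi*t/4)/(7*pi); evaluating from -2 to 2: ∫_{-2}^{2} (-2) cos(7*pi*t/4) dt = (8/(7*pi)) - (-8/(7*pi)) = 16/(7*pi).
Directly, an antiderivative of (5) cos(7*pi*t/4) is 20*sin(7*pi*t/4)/(7*pi); evaluating from 2 to 4: ∫_{2}^{4} (5) cos(7*pi*t/4) dt = (0) - (-20/(7*pi)) = 20/(7*pi).
Summing the pieces and multiplying by (1/4) gives a_7 = 8/(7*pi).

8/(7*pi)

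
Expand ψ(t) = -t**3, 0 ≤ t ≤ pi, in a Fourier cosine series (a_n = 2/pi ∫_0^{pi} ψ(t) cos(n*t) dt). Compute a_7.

a_7 = 2/pi ∫_0^{pi} (-t**3) cos(7*t) dt.
Integrating by parts three times (tabular method), an antiderivative of (-t**3) cos(7*t) is -t**3*sin(7*t)/7 - 3*t**2*cos(7*t)/49 + 6*t*sin(7*t)/343 + 6*cos(7*t)/2401; evaluating from 0 to pi: ∫_{0}^{pi} (-t**3) cos(7*t) dt = (-6/2401 + 3*pi**2/49) - (6/2401) = -12/2401 + 3*pi**2/49.
Hence a_7 = (2/pi)·(-12/2401 + 3*pi**2/49) = 6*(-4 + 49*pi**2)/(2401*pi).

6*(-4 + 49*pi**2)/(2401*pi)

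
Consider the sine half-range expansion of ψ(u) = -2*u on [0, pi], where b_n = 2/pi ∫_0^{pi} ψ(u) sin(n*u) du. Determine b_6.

2/3

b_6 = 2/pi ∫_0^{pi} (-2*u) sin(6*u) du.
Integrating by parts (boundary term plus one more integral), an antiderivative of (-2*u) sin(6*u) is u*cos(6*u)/3 - sin(6*u)/18; evaluating from 0 to pi: ∫_{0}^{pi} (-2*u) sin(6*u) du = (pi/3) - (0) = pi/3.
Hence b_6 = (2/pi)·(pi/3) = 2/3.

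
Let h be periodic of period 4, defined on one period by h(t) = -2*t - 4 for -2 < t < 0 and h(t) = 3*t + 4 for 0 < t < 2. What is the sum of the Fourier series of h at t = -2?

At t = -2 the one-sided limits are h(-2^-) = 10 and h(-2^+) = 0.
By Dirichlet's theorem the series converges to their average, [(10) + (0)]/2 = 5.

5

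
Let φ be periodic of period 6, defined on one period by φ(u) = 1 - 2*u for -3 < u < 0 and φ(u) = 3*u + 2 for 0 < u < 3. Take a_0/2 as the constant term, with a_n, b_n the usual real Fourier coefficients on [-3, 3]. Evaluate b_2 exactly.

b_2 = 1/3 ∫_{-3}^{3} φ(u) sin(2*pi*u/3) du.
Split the integral at the breakpoints.
Integrating by parts (boundary term plus one more integral), an antiderivative of (1 - 2*u) sin(2*pi*u/3) is 3*u*cos(2*pi*u/3)/pi - 9*sin(2*pi*u/3)/(2*pi**2) - 3*cos(2*pi*u/3)/(2*pi); evaluating from -3 to 0: ∫_{-3}^{0} (1 - 2*u) sin(2*pi*u/3) du = (-3/(2*pi)) - (-21/(2*pi)) = 9/pi.
Integrating by parts (boundary term plus one more integral), an antiderivative of (3*u + 2) sin(2*pi*u/3) is -9*u*cos(2*pi*u/3)/(2*pi) + 27*sin(2*pi*u/3)/(4*pi**2) - 3*cos(2*pi*u/3)/pi; evaluating from 0 to 3: ∫_{0}^{3} (3*u + 2) sin(2*pi*u/3) du = (-33/(2*pi)) - (-3/pi) = -27/(2*pi).
Summing the pieces and multiplying by (1/3) gives b_2 = -3/(2*pi).

-3/(2*pi)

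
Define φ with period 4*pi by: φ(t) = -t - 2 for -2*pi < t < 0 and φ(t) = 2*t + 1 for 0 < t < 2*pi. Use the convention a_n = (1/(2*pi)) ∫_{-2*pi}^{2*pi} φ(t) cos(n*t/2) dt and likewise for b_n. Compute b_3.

2/pi + 2/3

b_3 = (1/(2*pi)) ∫_{-2*pi}^{2*pi} φ(t) sin(3*t/2) dt.
Split the integral at the breakpoints.
Integrating by parts (boundary term plus one more integral), an antiderivative of (-t - 2) sin(3*t/2) is 2*t*cos(3*t/2)/3 - 4*sin(3*t/2)/9 + 4*cos(3*t/2)/3; evaluating from -2*pi to 0: ∫_{-2*pi}^{0} (-t - 2) sin(3*t/2) dt = (4/3) - (-4/3 + 4*pi/3) = 8/3 - 4*pi/3.
Integrating by parts (boundary term plus one more integral), an antiderivative of (2*t + 1) sin(3*t/2) is -4*t*cos(3*t/2)/3 + 8*sin(3*t/2)/9 - 2*cos(3*t/2)/3; evaluating from 0 to 2*pi: ∫_{0}^{2*pi} (2*t + 1) sin(3*t/2) dt = (2/3 + 8*pi/3) - (-2/3) = 4/3 + 8*pi/3.
Summing the pieces and multiplying by (1/(2*pi)) gives b_3 = 2/pi + 2/3.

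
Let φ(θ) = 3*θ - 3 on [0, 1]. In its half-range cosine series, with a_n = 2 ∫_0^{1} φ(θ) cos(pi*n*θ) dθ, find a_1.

a_1 = 2 ∫_0^{1} (3*θ - 3) cos(pi*θ) dθ.
Integrating by parts (boundary term plus one more integral), an antiderivative of (3*θ - 3) cos(pi*θ) is 3*θ*sin(pi*θ)/pi - 3*sin(pi*θ)/pi + 3*cos(pi*θ)/pi**2; evaluating from 0 to 1: ∫_{0}^{1} (3*θ - 3) cos(pi*θ) dθ = (-3/pi**2) - (3/pi**2) = -6/pi**2.
Hence a_1 = 2·(-6/pi**2) = -12/pi**2.

-12/pi**2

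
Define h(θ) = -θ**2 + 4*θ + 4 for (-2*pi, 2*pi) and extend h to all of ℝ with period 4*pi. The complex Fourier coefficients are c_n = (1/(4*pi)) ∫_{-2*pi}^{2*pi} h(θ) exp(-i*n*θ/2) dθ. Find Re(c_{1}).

8

Since h is real-valued, Re(c_{1}) = (1/(4*pi)) ∫_{-2*pi}^{2*pi} h(θ) cos(θ/2) dθ = a_{1}/2.
Integrating by parts twice (tabular method), an antiderivative of (-θ**2 + 4*θ + 4) cos(θ/2) is -2*θ**2*sin(θ/2) + 8*θ*sin(θ/2) - 8*θ*cos(θ/2) + 24*sin(θ/2) + 16*cos(θ/2); evaluating from -2*pi to 2*pi: ∫_{-2*pi}^{2*pi} (-θ**2 + 4*θ + 4) cos(θ/2) dθ = (-16 + 16*pi) - (-16*pi - 16) = 32*pi.
Hence Re(c_{1}) = (1/(4*pi))·(32*pi) = 8.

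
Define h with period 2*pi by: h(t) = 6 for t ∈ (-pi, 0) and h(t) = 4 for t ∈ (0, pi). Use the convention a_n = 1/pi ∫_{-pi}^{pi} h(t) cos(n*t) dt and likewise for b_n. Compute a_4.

0

a_4 = 1/pi ∫_{-pi}^{pi} h(t) cos(4*t) dt.
Split the integral at the breakpoints.
Directly, an antiderivative of (6) cos(4*t) is 3*sin(4*t)/2; evaluating from -pi to 0: ∫_{-pi}^{0} (6) cos(4*t) dt = (0) - (0) = 0.
Directly, an antiderivative of (4) cos(4*t) is sin(4*t); evaluating from 0 to pi: ∫_{0}^{pi} (4) cos(4*t) dt = (0) - (0) = 0.
Summing the pieces and multiplying by (1/pi) gives a_4 = 0.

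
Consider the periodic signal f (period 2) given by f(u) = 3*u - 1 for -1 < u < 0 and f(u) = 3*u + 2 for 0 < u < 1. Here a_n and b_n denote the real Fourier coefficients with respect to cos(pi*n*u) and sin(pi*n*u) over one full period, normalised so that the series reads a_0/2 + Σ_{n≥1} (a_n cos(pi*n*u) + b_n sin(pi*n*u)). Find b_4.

b_4 = ∫_{-1}^{1} f(u) sin(4*pi*u) du.
Split the integral at the breakpoints.
Integrating by parts (boundary term plus one more integral), an antiderivative of (3*u - 1) sin(4*pi*u) is -3*u*cos(4*pi*u)/(4*pi) + 3*sin(4*pi*u)/(16*pi**2) + cos(4*pi*u)/(4*pi); evaluating from -1 to 0: ∫_{-1}^{0} (3*u - 1) sin(4*pi*u) du = (1/(4*pi)) - (1/pi) = -3/(4*pi).
Integrating by parts (boundary term plus one more integral), an antiderivative of (3*u + 2) sin(4*pi*u) is -3*u*cos(4*pi*u)/(4*pi) + 3*sin(4*pi*u)/(16*pi**2) - cos(4*pi*u)/(2*pi); evaluating from 0 to 1: ∫_{0}^{1} (3*u + 2) sin(4*pi*u) du = (-5/(4*pi)) - (-1/(2*pi)) = -3/(4*pi).
Summing the pieces gives b_4 = -3/(2*pi).

-3/(2*pi)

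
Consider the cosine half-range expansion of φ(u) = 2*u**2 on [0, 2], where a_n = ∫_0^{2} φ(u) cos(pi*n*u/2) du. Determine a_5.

-32/(25*pi**2)

a_5 = ∫_0^{2} (2*u**2) cos(5*pi*u/2) du.
Integrating by parts twice (tabular method), an antiderivative of (2*u**2) cos(5*pi*u/2) is 4*u**2*sin(5*pi*u/2)/(5*pi) + 16*u*cos(5*pi*u/2)/(25*pi**2) - 32*sin(5*pi*u/2)/(125*pi**3); evaluating from 0 to 2: ∫_{0}^{2} (2*u**2) cos(5*pi*u/2) du = (-32/(25*pi**2)) - (0) = -32/(25*pi**2).
Hence a_5 = -32/(25*pi**2).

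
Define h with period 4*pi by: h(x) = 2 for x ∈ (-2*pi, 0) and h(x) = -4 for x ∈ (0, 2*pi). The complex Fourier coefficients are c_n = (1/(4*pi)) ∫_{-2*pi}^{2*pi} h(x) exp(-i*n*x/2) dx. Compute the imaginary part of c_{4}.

Since h is real-valued, Im(c_{4}) = -(1/(4*pi)) ∫_{-2*pi}^{2*pi} h(x) sin(2*x) dx = -b_{4}/2.
Split the integral at the breakpoints.
Directly, an antiderivative of (2) sin(2*x) is -cos(2*x); evaluating from -2*pi to 0: ∫_{-2*pi}^{0} (2) sin(2*x) dx = (-1) - (-1) = 0.
Directly, an antiderivative of (-4) sin(2*x) is 2*cos(2*x); evaluating from 0 to 2*pi: ∫_{0}^{2*pi} (-4) sin(2*x) dx = (2) - (2) = 0.
So ∫_{-2*pi}^{2*pi} h(x) sin(2*x) dx = 0.
Hence Im(c_{4}) = (-1/(4*pi))·(0) = 0.

0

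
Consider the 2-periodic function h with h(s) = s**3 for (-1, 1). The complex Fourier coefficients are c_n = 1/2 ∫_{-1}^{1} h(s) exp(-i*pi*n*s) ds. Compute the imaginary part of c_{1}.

Since h is real-valued, Im(c_{1}) = -1/2 ∫_{-1}^{1} h(s) sin(pi*s) ds = -b_{1}/2.
h is odd and sin(pi*s) is odd, so the integrand is even: ∫_{-1}^{1} h(s) sin(pi*s) ds = 2∫_0^{1} h(s) sin(pi*s) ds.
Integrating by parts three times (tabular method), an antiderivative of (s**3) sin(pi*s) is -s**3*cos(pi*s)/pi + 3*s**2*sin(pi*s)/pi**2 + 6*s*cos(pi*s)/pi**3 - 6*sin(pi*s)/pi**4; evaluating from 0 to 1: ∫_{0}^{1} (s**3) sin(pi*s) ds = ((-6 + pi**2)/pi**3) - (0) = (-6 + pi**2)/pi**3.
So ∫_{-1}^{1} h(s) sin(pi*s) ds = -12/pi**3 + 2/pi.
Hence Im(c_{1}) = (-1/2)·(-12/pi**3 + 2/pi) = (6 - pi**2)/pi**3.

(6 - pi**2)/pi**3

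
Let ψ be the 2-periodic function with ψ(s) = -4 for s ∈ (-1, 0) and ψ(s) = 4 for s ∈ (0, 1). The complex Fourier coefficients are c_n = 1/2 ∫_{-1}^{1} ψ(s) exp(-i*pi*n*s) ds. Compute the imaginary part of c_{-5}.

Since ψ is real-valued, Im(c_{-5}) = -1/2 ∫_{-1}^{1} ψ(s) sin(-5*pi*s) ds = b_{5}/2.
ψ is odd and sin(-5*pi*s) is odd, so the integrand is even: ∫_{-1}^{1} ψ(s) sin(-5*pi*s) ds = 2∫_0^{1} ψ(s) sin(-5*pi*s) ds.
Directly, an antiderivative of (4) sin(-5*pi*s) is 4*cos(5*pi*s)/(5*pi); evaluating from 0 to 1: ∫_{0}^{1} (4) sin(-5*pi*s) ds = (-4/(5*pi)) - (4/(5*pi)) = -8/(5*pi).
So ∫_{-1}^{1} ψ(s) sin(-5*pi*s) ds = -16/(5*pi).
Hence Im(c_{-5}) = (-1/2)·(-16/(5*pi)) = 8/(5*pi).

8/(5*pi)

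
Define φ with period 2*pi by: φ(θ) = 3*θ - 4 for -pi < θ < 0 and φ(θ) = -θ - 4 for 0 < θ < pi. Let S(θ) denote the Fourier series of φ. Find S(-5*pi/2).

θ = -5*pi/2 differs from θ = -pi/2 by -1 full period(s), and the series is 2*pi-periodic.
φ is continuous at θ = -pi/2 with value -3*pi/2 - 4, so the series converges to -3*pi/2 - 4 there.

-3*pi/2 - 4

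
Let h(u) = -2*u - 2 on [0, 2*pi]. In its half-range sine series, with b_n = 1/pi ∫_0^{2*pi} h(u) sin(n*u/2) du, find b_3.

8*(-pi - 1)/(3*pi)

b_3 = 1/pi ∫_0^{2*pi} (-2*u - 2) sin(3*u/2) du.
Integrating by parts (boundary term plus one more integral), an antiderivative of (-2*u - 2) sin(3*u/2) is 4*u*cos(3*u/2)/3 - 8*sin(3*u/2)/9 + 4*cos(3*u/2)/3; evaluating from 0 to 2*pi: ∫_{0}^{2*pi} (-2*u - 2) sin(3*u/2) du = (-8*pi/3 - 4/3) - (4/3) = -8*pi/3 - 8/3.
Hence b_3 = (1/pi)·(-8*pi/3 - 8/3) = 8*(-pi - 1)/(3*pi).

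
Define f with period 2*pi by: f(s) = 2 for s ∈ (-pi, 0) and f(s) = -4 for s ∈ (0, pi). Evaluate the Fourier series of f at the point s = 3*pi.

s = 3*pi differs from s = -pi by 2 full period(s), and the series is 2*pi-periodic.
At s = -pi the one-sided limits are f(-pi^-) = -4 and f(-pi^+) = 2.
By Dirichlet's theorem the series converges to their average, [(-4) + (2)]/2 = -1.

-1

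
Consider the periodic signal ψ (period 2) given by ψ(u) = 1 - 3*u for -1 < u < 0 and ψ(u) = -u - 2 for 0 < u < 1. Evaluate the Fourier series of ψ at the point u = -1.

At u = -1 the one-sided limits are ψ(-1^-) = -3 and ψ(-1^+) = 4.
By Dirichlet's theorem the series converges to their average, [(-3) + (4)]/2 = 1/2.

1/2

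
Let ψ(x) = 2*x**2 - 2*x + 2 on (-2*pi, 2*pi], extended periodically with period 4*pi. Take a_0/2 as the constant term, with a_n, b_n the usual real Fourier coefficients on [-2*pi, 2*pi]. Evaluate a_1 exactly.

a_1 = (1/(2*pi)) ∫_{-2*pi}^{2*pi} ψ(x) cos(x/2) dx.
Integrating by parts twice (tabular method), an antiderivative of (2*x**2 - 2*x + 2) cos(x/2) is 4*x**2*sin(x/2) - 4*x*sin(x/2) + 16*x*cos(x/2) - 28*sin(x/2) - 8*cos(x/2); evaluating from -2*pi to 2*pi: ∫_{-2*pi}^{2*pi} (2*x**2 - 2*x + 2) cos(x/2) dx = (8 - 32*pi) - (8 + 32*pi) = -64*pi.
Hence a_1 = (1/(2*pi))·(-64*pi) = -32.

-32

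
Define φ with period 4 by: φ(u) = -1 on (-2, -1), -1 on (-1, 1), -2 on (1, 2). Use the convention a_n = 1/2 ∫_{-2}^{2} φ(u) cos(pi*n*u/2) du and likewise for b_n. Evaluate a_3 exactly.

a_3 = 1/2 ∫_{-2}^{2} φ(u) cos(3*pi*u/2) du.
Split the integral at the breakpoints.
Directly, an antiderivative of (-1) cos(3*pi*u/2) is -2*sin(3*pi*u/2)/(3*pi); evaluating from -2 to -1: ∫_{-2}^{-1} (-1) cos(3*pi*u/2) du = (-2/(3*pi)) - (0) = -2/(3*pi).
Directly, an antiderivative of (-1) cos(3*pi*u/2) is -2*sin(3*pi*u/2)/(3*pi); evaluating from -1 to 1: ∫_{-1}^{1} (-1) cos(3*pi*u/2) du = (2/(3*pi)) - (-2/(3*pi)) = 4/(3*pi).
Directly, an antiderivative of (-2) cos(3*pi*u/2) is -4*sin(3*pi*u/2)/(3*pi); evaluating from 1 to 2: ∫_{1}^{2} (-2) cos(3*pi*u/2) du = (0) - (4/(3*pi)) = -4/(3*pi).
Summing the pieces and multiplying by (1/2) gives a_3 = -1/(3*pi).

-1/(3*pi)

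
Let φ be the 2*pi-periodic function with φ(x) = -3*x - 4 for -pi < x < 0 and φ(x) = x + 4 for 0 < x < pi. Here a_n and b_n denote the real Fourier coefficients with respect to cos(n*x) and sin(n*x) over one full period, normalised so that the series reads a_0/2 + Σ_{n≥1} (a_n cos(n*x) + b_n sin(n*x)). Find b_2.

b_2 = 1/pi ∫_{-pi}^{pi} φ(x) sin(2*x) dx.
Split the integral at the breakpoints.
Integrating by parts (boundary term plus one more integral), an antiderivative of (-3*x - 4) sin(2*x) is 3*x*cos(2*x)/2 - 3*sin(2*x)/4 + 2*cos(2*x); evaluating from -pi to 0: ∫_{-pi}^{0} (-3*x - 4) sin(2*x) dx = (2) - (2 - 3*pi/2) = 3*pi/2.
Integrating by parts (boundary term plus one more integral), an antiderivative of (x + 4) sin(2*x) is -x*cos(2*x)/2 + sin(2*x)/4 - 2*cos(2*x); evaluating from 0 to pi: ∫_{0}^{pi} (x + 4) sin(2*x) dx = (-2 - pi/2) - (-2) = -pi/2.
Summing the pieces and multiplying by (1/pi) gives b_2 = 1.

1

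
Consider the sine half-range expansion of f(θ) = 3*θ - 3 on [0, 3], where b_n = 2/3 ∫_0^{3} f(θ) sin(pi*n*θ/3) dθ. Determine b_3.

b_3 = 2/3 ∫_0^{3} (3*θ - 3) sin(pi*θ) dθ.
Integrating by parts (boundary term plus one more integral), an antiderivative of (3*θ - 3) sin(pi*θ) is -3*θ*cos(pi*θ)/pi + 3*sin(pi*θ)/pi**2 + 3*cos(pi*θ)/pi; evaluating from 0 to 3: ∫_{0}^{3} (3*θ - 3) sin(pi*θ) dθ = (6/pi) - (3/pi) = 3/pi.
Hence b_3 = (2/3)·(3/pi) = 2/pi.

2/pi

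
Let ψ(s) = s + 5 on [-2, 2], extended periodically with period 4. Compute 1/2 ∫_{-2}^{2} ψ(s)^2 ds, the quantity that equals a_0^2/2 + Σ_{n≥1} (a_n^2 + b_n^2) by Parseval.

158/3

1/2 ∫_{-2}^{2} ψ(s)^2 ds = 1/2 · (316/3) = 158/3.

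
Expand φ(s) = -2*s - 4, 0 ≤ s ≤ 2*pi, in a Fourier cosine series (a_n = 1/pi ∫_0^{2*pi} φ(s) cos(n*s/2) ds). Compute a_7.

a_7 = 1/pi ∫_0^{2*pi} (-2*s - 4) cos(7*s/2) ds.
Integrating by parts (boundary term plus one more integral), an antiderivative of (-2*s - 4) cos(7*s/2) is -4*s*sin(7*s/2)/7 - 8*sin(7*s/2)/7 - 8*cos(7*s/2)/49; evaluating from 0 to 2*pi: ∫_{0}^{2*pi} (-2*s - 4) cos(7*s/2) ds = (8/49) - (-8/49) = 16/49.
Hence a_7 = (1/pi)·(16/49) = 16/(49*pi).

16/(49*pi)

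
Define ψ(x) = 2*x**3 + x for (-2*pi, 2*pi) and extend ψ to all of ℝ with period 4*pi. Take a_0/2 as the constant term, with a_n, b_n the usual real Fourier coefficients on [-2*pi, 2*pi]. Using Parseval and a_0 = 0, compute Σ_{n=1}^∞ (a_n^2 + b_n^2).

Parseval: a_0^2/2 + Σ_{n≥1} (a_n^2+b_n^2) = (1/(2*pi)) ∫_{-2*pi}^{2*pi} ψ(x)^2 dx = 8*pi**2*(35 + 336*pi**2 + 960*pi**4)/105.
Subtract a_0^2/2 = 0: Σ (a_n^2+b_n^2) = 8*pi**2*(35 + 336*pi**2 + 960*pi**4)/105.

8*pi**2*(35 + 336*pi**2 + 960*pi**4)/105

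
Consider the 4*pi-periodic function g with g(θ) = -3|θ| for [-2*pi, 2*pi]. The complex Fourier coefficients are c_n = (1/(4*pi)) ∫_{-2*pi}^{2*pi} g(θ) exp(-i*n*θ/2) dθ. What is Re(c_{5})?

Since g is real-valued, Re(c_{5}) = (1/(4*pi)) ∫_{-2*pi}^{2*pi} g(θ) cos(5*θ/2) dθ = a_{5}/2.
g is even and cos(5*θ/2) is even, so the integrand is even: ∫_{-2*pi}^{2*pi} g(θ) cos(5*θ/2) dθ = 2∫_0^{2*pi} g(θ) cos(5*θ/2) dθ.
Integrating by parts (boundary term plus one more integral), an antiderivative of (-3*θ) cos(5*θ/2) is -6*θ*sin(5*θ/2)/5 - 12*cos(5*θ/2)/25; evaluating from 0 to 2*pi: ∫_{0}^{2*pi} (-3*θ) cos(5*θ/2) dθ = (12/25) - (-12/25) = 24/25.
So ∫_{-2*pi}^{2*pi} g(θ) cos(5*θ/2) dθ = 48/25.
Hence Re(c_{5}) = (1/(4*pi))·(48/25) = 12/(25*pi).

12/(25*pi)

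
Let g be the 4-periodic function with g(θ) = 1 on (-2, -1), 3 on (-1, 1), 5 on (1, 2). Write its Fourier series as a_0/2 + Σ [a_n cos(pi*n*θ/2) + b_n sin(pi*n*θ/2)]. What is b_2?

-4/pi

b_2 = 1/2 ∫_{-2}^{2} g(θ) sin(pi*θ) dθ.
Split the integral at the breakpoints.
Directly, an antiderivative of (1) sin(pi*θ) is -cos(pi*θ)/pi; evaluating from -2 to -1: ∫_{-2}^{-1} (1) sin(pi*θ) dθ = (1/pi) - (-1/pi) = 2/pi.
Directly, an antiderivative of (3) sin(pi*θ) is -3*cos(pi*θ)/pi; evaluating from -1 to 1: ∫_{-1}^{1} (3) sin(pi*θ) dθ = (3/pi) - (3/pi) = 0.
Directly, an antiderivative of (5) sin(pi*θ) is -5*cos(pi*θ)/pi; evaluating from 1 to 2: ∫_{1}^{2} (5) sin(pi*θ) dθ = (-5/pi) - (5/pi) = -10/pi.
Summing the pieces and multiplying by (1/2) gives b_2 = -4/pi.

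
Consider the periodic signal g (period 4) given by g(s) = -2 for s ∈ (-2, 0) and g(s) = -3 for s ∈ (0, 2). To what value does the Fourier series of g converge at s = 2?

-5/2

s = 2 differs from s = -2 by 1 full period(s), and the series is 4-periodic.
At s = -2 the one-sided limits are g(-2^-) = -3 and g(-2^+) = -2.
By Dirichlet's theorem the series converges to their average, [(-3) + (-2)]/2 = -5/2.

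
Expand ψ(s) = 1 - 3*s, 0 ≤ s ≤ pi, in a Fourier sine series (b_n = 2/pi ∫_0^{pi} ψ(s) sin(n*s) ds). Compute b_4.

b_4 = 2/pi ∫_0^{pi} (1 - 3*s) sin(4*s) ds.
Integrating by parts (boundary term plus one more integral), an antiderivative of (1 - 3*s) sin(4*s) is 3*s*cos(4*s)/4 - 3*sin(4*s)/16 - cos(4*s)/4; evaluating from 0 to pi: ∫_{0}^{pi} (1 - 3*s) sin(4*s) ds = (-1/4 + 3*pi/4) - (-1/4) = 3*pi/4.
Hence b_4 = (2/pi)·(3*pi/4) = 3/2.

3/2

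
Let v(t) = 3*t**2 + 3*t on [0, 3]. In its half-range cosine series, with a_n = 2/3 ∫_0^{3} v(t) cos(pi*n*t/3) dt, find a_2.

a_2 = 2/3 ∫_0^{3} (3*t**2 + 3*t) cos(2*pi*t/3) dt.
Integrating by parts twice (tabular method), an antiderivative of (3*t**2 + 3*t) cos(2*pi*t/3) is 9*t**2*sin(2*pi*t/3)/(2*pi) + 9*t*sin(2*pi*t/3)/(2*pi) + 27*t*cos(2*pi*t/3)/(2*pi**2) - 81*sin(2*pi*t/3)/(4*pi**3) + 27*cos(2*pi*t/3)/(4*pi**2); evaluating from 0 to 3: ∫_{0}^{3} (3*t**2 + 3*t) cos(2*pi*t/3) dt = (189/(4*pi**2)) - (27/(4*pi**2)) = 81/(2*pi**2).
Hence a_2 = (2/3)·(81/(2*pi**2)) = 27/pi**2.

27/pi**2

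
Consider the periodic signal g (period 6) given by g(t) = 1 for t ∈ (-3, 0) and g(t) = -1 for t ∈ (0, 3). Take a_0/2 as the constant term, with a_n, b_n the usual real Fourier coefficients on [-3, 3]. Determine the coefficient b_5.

-4/(5*pi)

b_5 = 1/3 ∫_{-3}^{3} g(t) sin(5*pi*t/3) dt.
g is odd and sin(5*pi*t/3) is odd, so the integrand is even and b_5 = 2/3 ∫_0^{3} g(t) sin(5*pi*t/3) dt.
Directly, an antiderivative of (-1) sin(5*pi*t/3) is 3*cos(5*pi*t/3)/(5*pi); evaluating from 0 to 3: ∫_{0}^{3} (-1) sin(5*pi*t/3) dt = (-3/(5*pi)) - (3/(5*pi)) = -6/(5*pi).
Hence b_5 = (2/3)·(-6/(5*pi)) = -4/(5*pi).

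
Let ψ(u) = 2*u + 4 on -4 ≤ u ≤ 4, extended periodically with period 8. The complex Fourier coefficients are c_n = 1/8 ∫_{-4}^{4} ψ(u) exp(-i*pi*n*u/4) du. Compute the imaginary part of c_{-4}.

-2/pi

Since ψ is real-valued, Im(c_{-4}) = -1/8 ∫_{-4}^{4} ψ(u) sin(-pi*u) du = b_{4}/2.
Integrating by parts (boundary term plus one more integral), an antiderivative of (2*u + 4) sin(-pi*u) is 2*u*cos(pi*u)/pi - 2*sin(pi*u)/pi**2 + 4*cos(pi*u)/pi; evaluating from -4 to 4: ∫_{-4}^{4} (2*u + 4) sin(-pi*u) du = (12/pi) - (-4/pi) = 16/pi.
Hence Im(c_{-4}) = (-1/8)·(16/pi) = -2/pi.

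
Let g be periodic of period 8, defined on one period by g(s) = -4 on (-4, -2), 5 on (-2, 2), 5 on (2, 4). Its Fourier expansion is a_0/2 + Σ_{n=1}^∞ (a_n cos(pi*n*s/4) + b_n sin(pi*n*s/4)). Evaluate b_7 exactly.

b_7 = 1/4 ∫_{-4}^{4} g(s) sin(7*pi*s/4) ds.
Split the integral at the breakpoints.
Directly, an antiderivative of (-4) sin(7*pi*s/4) is 16*cos(7*pi*s/4)/(7*pi); evaluating from -4 to -2: ∫_{-4}^{-2} (-4) sin(7*pi*s/4) ds = (0) - (-16/(7*pi)) = 16/(7*pi).
Directly, an antiderivative of (5) sin(7*pi*s/4) is -20*cos(7*pi*s/4)/(7*pi); evaluating from -2 to 2: ∫_{-2}^{2} (5) sin(7*pi*s/4) ds = (0) - (0) = 0.
Directly, an antiderivative of (5) sin(7*pi*s/4) is -20*cos(7*pi*s/4)/(7*pi); evaluating from 2 to 4: ∫_{2}^{4} (5) sin(7*pi*s/4) ds = (20/(7*pi)) - (0) = 20/(7*pi).
Summing the pieces and multiplying by (1/4) gives b_7 = 9/(7*pi).

9/(7*pi)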